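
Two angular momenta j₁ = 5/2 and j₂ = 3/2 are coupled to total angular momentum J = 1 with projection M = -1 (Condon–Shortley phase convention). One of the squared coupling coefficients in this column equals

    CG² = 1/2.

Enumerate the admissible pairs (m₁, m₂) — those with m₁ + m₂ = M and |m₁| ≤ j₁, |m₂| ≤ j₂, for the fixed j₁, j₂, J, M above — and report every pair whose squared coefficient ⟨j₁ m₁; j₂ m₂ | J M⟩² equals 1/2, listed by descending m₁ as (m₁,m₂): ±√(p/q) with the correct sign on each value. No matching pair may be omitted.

(-5/2,3/2): −√(1/2)

Admissible pairs with m₁+m₂ = M = -1: (-5/2,3/2), (-3/2,1/2), (-1/2,-1/2), (1/2,-3/2)
  (m₁,m₂)=(1/2,-3/2): CG² = 1/20, CG = +√(1/20)
  (m₁,m₂)=(-1/2,-1/2): CG² = 3/20, CG = −√(3/20)
  (m₁,m₂)=(-3/2,1/2): CG² = 3/10, CG = +√(3/10)
  (m₁,m₂)=(-5/2,3/2): CG² = 1/2, CG = −√(1/2)   ← matches the target
Pairs with CG² = 1/2: (-5/2,3/2): −√(1/2)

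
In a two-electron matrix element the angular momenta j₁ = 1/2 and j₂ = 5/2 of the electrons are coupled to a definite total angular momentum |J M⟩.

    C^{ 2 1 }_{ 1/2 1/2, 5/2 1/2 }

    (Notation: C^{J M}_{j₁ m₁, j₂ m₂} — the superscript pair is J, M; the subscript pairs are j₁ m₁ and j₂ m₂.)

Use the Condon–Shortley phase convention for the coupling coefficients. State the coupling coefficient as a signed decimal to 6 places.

+√(1/3) = +0.577350

triangle: 1!·0!·4!/6! = 24/720
(j±m)!: 1!·0!·3!·2!·3!·1! = 72
prefactor² = (2J+1)·Δ·N² = 12
  k=0: +1/(0!·1!·0!·3!·0!·1!) = 1/6
Σ = 1/6  ⇒  CG² = 12·(1/6)² = 1/3
CG = +√(1/3) = +0.577350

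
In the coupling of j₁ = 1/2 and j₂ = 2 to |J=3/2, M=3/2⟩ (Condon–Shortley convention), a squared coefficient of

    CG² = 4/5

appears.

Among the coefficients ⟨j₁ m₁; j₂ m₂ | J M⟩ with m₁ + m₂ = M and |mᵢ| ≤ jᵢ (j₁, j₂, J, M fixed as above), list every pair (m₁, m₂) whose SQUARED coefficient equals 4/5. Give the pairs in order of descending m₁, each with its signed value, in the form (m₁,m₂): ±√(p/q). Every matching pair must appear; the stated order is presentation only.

Admissible pairs with m₁+m₂ = M = 3/2: (-1/2,2), (1/2,1)
  (m₁,m₂)=(1/2,1): CG² = 1/5, CG = +√(1/5)
  (m₁,m₂)=(-1/2,2): CG² = 4/5, CG = −√(4/5)   ← matches the target
Pairs with CG² = 4/5: (-1/2,2): −√(4/5)

(-1/2,2): −√(4/5)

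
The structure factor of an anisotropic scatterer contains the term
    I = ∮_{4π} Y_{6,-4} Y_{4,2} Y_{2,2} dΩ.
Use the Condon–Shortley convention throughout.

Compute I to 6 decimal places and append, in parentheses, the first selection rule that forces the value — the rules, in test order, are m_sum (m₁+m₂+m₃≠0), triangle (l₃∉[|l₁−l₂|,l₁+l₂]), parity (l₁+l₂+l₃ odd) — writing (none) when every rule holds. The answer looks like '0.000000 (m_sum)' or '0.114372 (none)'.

0.230476 (none)

Rules hold: Σm=0, L=12 even, 2≤2≤10.
N = 13·9·5 = 585
Δ = 8!·4!·0!/13! = 1/6435
Racah Σ t=4..4: t=4:+1/2304 = 1/2304
⇒ 3j(6 4 2; 0 0 0)² = 5/143, sgn +1
Racah Σ t=6..6: t=6:+1/34560 = 1/34560
⇒ 3j(6 4 2; -4 2 2)² = 14/429, sgn +1
4πI² = N·(3j₀)²·(3jₘ)² = 1050/1573
I = +1·√(0.667514/4π) = 0.23047581
No selection rule forces the value: the integral is nonzero (none).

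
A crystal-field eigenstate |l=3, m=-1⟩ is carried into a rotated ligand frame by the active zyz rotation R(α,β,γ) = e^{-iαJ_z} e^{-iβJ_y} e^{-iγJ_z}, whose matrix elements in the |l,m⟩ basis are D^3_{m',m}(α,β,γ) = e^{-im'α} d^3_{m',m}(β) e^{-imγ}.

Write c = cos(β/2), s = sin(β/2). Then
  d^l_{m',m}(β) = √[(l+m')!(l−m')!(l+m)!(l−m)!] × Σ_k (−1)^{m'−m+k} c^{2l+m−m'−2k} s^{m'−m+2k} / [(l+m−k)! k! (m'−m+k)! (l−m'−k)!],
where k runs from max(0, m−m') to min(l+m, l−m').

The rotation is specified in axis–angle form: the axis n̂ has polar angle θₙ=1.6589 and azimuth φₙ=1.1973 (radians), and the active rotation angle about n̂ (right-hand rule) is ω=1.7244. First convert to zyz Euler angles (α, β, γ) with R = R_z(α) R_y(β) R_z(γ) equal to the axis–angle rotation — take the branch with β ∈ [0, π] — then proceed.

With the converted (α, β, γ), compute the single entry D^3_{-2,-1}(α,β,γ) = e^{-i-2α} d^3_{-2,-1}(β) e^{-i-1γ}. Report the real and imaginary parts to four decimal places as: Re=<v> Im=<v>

Re=-0.3727 Im=0.3017

Axis–angle → zyz. n̂ = (sinθₙcosφₙ, sinθₙsinφₙ, cosθₙ) = (+0.363458, +0.927446, -0.087990), ω = 1.7244.
R = I cosω + sinω [n̂]ₓ + (1−cosω) n̂n̂ᵀ gives
  R = [-0.000687, +0.475616, +0.879653; +0.301708, +0.838760, -0.453270; -0.953400, +0.265087, -0.144074]
β = atan2(√(R₁₃²+R₂₃²), R₃₃) = 1.715373; α = atan2(R₂₃, R₁₃) mod 2π = 5.807386; γ = atan2(R₃₂, −R₃₁) mod 2π = 0.271194
Split into d^3_{-2,-1}(β=1.7154) × two z-phases.
Half-angle: c=0.654189, s=0.756331. N=√(1·120·2·24)=75.894664
Admissible k: 1..2 (factorial args all ≥0)
  k=1: (−1)^0·75.8947/(24)·0.6542^5·0.7563^1 = +0.286568
  k=2: (−1)^1·75.8947/(12)·0.6542^3·0.7563^3 = -0.766083
d^3_{-2,-1}(1.7154) = +0.286568 -0.766083 = -0.479514
Phases: e^{-i·(-2)·5.8074}=+0.580383-0.814344i, e^{-i·(-1)·0.2712}=+0.963452+0.267882i ⇒ D=-0.372735+0.301666i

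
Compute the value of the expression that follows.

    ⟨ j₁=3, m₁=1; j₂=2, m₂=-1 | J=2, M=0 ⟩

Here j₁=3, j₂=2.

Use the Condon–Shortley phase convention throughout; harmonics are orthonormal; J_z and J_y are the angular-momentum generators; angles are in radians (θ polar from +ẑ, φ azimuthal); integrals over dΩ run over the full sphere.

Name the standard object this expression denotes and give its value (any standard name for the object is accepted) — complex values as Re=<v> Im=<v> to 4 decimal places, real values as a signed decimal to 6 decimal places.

This is a Clebsch–Gordan (vector-coupling) coefficient.
j₁+j₂−J=3  J+j₁−j₂=3  J−j₁+j₂=1  j₁+j₂+J+1=8
(j₁±m₁, j₂±m₂, J±M) = (4,2,1,3,2,2)
P² = 36/7
sum k=0..1:
  [0] +1/12 = 1/12
  [1] −1/4 = -1/4
S = -1/6
C² = P²·S² = 1/7 ; C = -0.377964

Clebsch–Gordan coefficient, −√(1/7) ≈ -0.377964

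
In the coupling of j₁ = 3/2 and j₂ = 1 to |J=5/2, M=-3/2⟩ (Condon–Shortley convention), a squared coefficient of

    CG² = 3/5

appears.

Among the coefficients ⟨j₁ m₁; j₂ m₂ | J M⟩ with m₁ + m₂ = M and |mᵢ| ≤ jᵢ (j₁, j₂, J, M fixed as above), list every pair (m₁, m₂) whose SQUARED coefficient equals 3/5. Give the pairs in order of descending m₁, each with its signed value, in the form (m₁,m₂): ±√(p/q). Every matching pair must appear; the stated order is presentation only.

(-1/2,-1): +√(3/5)

Admissible pairs with m₁+m₂ = M = -3/2: (-3/2,0), (-1/2,-1)
  (m₁,m₂)=(-1/2,-1): CG² = 3/5, CG = +√(3/5)   ← matches the target
  (m₁,m₂)=(-3/2,0): CG² = 2/5, CG = +√(2/5)
Pairs with CG² = 3/5: (-1/2,-1): +√(3/5)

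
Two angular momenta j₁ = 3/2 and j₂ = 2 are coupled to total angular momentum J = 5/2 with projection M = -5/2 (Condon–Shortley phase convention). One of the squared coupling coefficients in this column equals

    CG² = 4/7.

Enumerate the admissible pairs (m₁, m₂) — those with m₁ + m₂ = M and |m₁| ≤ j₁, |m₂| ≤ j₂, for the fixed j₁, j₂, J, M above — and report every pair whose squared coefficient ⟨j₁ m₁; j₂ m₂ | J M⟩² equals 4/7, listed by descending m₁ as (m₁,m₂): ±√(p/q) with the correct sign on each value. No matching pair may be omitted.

(-1/2,-2): +√(4/7)

Admissible pairs with m₁+m₂ = M = -5/2: (-3/2,-1), (-1/2,-2)
  (m₁,m₂)=(-1/2,-2): CG² = 4/7, CG = +√(4/7)   ← matches the target
  (m₁,m₂)=(-3/2,-1): CG² = 3/7, CG = −√(3/7)
Pairs with CG² = 4/7: (-1/2,-2): +√(4/7)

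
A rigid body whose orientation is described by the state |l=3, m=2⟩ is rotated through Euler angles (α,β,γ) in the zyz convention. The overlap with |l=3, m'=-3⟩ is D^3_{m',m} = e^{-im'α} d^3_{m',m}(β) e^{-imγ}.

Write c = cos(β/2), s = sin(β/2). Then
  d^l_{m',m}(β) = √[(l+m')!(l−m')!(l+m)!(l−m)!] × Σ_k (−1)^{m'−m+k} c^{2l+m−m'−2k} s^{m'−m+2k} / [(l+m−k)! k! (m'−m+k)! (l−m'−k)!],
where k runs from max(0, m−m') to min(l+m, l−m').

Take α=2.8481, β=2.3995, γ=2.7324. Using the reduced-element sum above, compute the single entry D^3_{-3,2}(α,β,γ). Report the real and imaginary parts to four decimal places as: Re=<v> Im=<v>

First d^3_{-3,2}(β=2.3995), then the phase factors e^{-i(-3)α} and e^{-i(2)γ}:
Half-angle: c=0.362591, s=0.931948. N=√(1·720·120·1)=293.938769
Admissible k: 5..5 (factorial args all ≥0)
  k=5: (−1)^0·293.9388/(120)·0.3626^1·0.9319^5 = +0.624384
d^3_{-3,2}(2.3995) = +0.624384
Phases: e^{-i·(-3)·2.8481}=-0.636783+0.771043i, e^{-i·(2)·2.7324}=+0.683401+0.730043i ⇒ D=-0.623181+0.038745i

Re=-0.6232 Im=0.0387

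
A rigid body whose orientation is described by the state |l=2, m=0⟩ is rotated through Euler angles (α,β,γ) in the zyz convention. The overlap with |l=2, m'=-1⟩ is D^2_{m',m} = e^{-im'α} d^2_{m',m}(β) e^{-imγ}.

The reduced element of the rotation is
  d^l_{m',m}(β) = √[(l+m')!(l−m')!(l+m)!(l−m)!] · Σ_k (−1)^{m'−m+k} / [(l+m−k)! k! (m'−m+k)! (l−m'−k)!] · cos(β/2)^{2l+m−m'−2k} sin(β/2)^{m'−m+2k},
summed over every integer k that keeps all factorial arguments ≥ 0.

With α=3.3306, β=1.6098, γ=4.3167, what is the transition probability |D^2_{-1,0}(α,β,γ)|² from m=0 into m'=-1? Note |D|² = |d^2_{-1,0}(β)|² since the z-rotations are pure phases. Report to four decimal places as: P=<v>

Split into d^2_{-1,0}(β=1.6098) × two z-phases.
Half-angle: c=0.693183, s=0.720761. N=√(1·6·2·2)=4.898979
k∈{1,2} keeps every argument non-negative
  k=1: (−1)^0·4.8990/(2)·0.6932^3·0.7208^1 = +0.588046
  k=2: (−1)^1·4.8990/(2)·0.6932^1·0.7208^3 = -0.635767
d^2_{-1,0}(1.6098) = +0.588046 -0.635767 = -0.047721
|D^2_{-1,0}|² = |d^2_{-1,0}(β)|² = (-0.047721)² = 0.002277 (the z-rotation phases have unit modulus)

P=0.0023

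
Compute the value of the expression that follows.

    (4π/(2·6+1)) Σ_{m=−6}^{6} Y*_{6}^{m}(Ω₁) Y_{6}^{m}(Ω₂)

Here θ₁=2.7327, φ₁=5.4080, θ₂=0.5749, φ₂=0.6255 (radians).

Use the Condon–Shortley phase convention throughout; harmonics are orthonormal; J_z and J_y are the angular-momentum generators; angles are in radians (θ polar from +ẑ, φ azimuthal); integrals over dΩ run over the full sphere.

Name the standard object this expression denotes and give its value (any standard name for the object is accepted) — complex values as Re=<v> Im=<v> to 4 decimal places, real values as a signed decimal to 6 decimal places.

This sum is the spherical-harmonic addition theorem: it equals the Legendre polynomial P_l(cos γ) of the angle γ between the two directions.
Term-by-term m-sum for l=6 (normalisation 4π/13 = 0.966644):
  term(m=-6) = (-0.000022, -0.000010)   from Y*(Ω₁)=(0.000979, 0.001638), Y(Ω₂)=(-0.010224, 0.007167)
  term(m=-5) = (-0.000350, 0.000957)   from Y*(Ω₁)=(0.005037, -0.014401), Y(Ω₂)=(-0.066751, -0.000941)
  term(m=-4) = (0.014895, 0.004290)   from Y*(Ω₁)=(-0.068955, 0.025888), Y(Ω₂)=(-0.168855, -0.125613)
  term(m=-3) = (0.020491, -0.095980)   from Y*(Ω₁)=(0.204577, 0.116059), Y(Ω₂)=(-0.125582, -0.397919)
  term(m=-2) = (-0.212802, -0.030037)   from Y*(Ω₁)=(-0.084941, -0.467919), Y(Ω₂)=(0.142068, -0.428996)
  term(m=-1) = (-0.001494, 0.021274)   from Y*(Ω₁)=(-0.301835, 0.361560), Y(Ω₂)=(0.036707, -0.026511)
  term(m=+0) = (0.053969, 0.000000)   from Y*(Ω₁)=(-0.128667, -0.000000), Y(Ω₂)=(-0.419449, 0.000000)
  term(m=+1) = (-0.001494, -0.021274)   from Y*(Ω₁)=(0.301835, 0.361560), Y(Ω₂)=(-0.036707, -0.026511)
  term(m=+2) = (-0.212802, 0.030037)   from Y*(Ω₁)=(-0.084941, 0.467919), Y(Ω₂)=(0.142068, 0.428996)
  term(m=+3) = (0.020491, 0.095980)   from Y*(Ω₁)=(-0.204577, 0.116059), Y(Ω₂)=(0.125582, -0.397919)
  term(m=+4) = (0.014895, -0.004290)   from Y*(Ω₁)=(-0.068955, -0.025888), Y(Ω₂)=(-0.168855, 0.125613)
  term(m=+5) = (-0.000350, -0.000957)   from Y*(Ω₁)=(-0.005037, -0.014401), Y(Ω₂)=(0.066751, -0.000941)
  term(m=+6) = (-0.000022, 0.000010)   from Y*(Ω₁)=(0.000979, -0.001638), Y(Ω₂)=(-0.010224, -0.007167)
Total Σ_m = (-0.304594, 0.000000). Multiply by 0.966644: (-0.294434, 0.000000). P_6(cos γ) = -0.294434

Legendre polynomial (addition theorem), -0.294434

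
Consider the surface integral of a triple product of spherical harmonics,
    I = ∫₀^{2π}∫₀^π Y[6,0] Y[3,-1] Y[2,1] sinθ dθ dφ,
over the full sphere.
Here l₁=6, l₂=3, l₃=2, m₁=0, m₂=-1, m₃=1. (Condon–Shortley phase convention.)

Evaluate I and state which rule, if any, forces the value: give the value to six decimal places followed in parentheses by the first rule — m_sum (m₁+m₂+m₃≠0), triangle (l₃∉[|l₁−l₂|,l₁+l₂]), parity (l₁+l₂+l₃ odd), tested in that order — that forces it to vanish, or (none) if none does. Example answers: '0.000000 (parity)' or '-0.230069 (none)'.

0.000000 (triangle)

triangle: need 3≤l₃≤9, have 2; I=0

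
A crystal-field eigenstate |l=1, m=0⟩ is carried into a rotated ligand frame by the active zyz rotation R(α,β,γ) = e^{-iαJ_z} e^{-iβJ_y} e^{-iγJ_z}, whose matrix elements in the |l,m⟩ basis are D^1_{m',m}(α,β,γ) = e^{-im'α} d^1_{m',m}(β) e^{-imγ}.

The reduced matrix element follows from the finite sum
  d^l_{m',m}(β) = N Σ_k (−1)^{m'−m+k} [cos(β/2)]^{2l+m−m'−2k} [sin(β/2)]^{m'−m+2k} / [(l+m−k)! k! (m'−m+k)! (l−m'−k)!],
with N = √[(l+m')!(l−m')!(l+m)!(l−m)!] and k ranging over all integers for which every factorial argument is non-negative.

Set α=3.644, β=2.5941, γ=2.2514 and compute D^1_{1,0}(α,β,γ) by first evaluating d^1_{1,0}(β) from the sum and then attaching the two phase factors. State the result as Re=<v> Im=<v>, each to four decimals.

Split into d^1_{1,0}(β=2.5941) × two z-phases.
With c≡cos(β/2)=0.270340 and s≡sin(β/2)=0.962765, N=[2·1·1·1]^{1/2}=1.414214
Admissible k: 0..0 (factorial args all ≥0)
  k=0: (−1)^1·1.4142/(1)·0.2703^1·0.9628^1 = -0.368083
d^1_{1,0}(2.5941) = -0.368083
Phases: e^{-i·(1)·3.6440}=-0.876426+0.481537i, e^{-i·(0)·2.2514}=+1.000000+0.000000i ⇒ D=+0.322597-0.177246i

Re=0.3226 Im=-0.1772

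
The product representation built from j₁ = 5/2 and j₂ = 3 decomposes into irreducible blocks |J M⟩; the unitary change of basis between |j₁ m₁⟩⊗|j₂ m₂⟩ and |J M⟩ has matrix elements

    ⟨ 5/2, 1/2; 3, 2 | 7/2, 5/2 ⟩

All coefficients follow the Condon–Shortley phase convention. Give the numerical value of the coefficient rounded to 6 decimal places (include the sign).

j₁+j₂−J=2  J+j₁−j₂=3  J−j₁+j₂=4  j₁+j₂+J+1=10
(j₁±m₁, j₂±m₂, J±M) = (3,2,5,1,6,1)
P² = 4608/7
sum k=1..2:
  [1] −1/48 = -1/48
  [2] +1/72 = 1/72
S = -1/144
C² = P²·S² = 2/63 ; C = -0.178174

−√(2/63) ≈ -0.178174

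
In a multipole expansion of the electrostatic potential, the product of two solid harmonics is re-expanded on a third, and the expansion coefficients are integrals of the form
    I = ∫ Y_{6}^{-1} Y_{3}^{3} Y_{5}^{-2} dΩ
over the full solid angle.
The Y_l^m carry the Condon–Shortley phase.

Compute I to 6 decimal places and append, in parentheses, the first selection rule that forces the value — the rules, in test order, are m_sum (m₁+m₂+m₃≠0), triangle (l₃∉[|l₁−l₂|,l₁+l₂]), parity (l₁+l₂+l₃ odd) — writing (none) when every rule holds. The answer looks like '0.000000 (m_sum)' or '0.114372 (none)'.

m-sum 0 ✓  L=14 even ✓  3≤5≤9 ✓
Π(2lᵢ+1) = 13×7×11 = 1001
triangle coeff Δ(6,3,5) = 1/675675
Σ_t [1,3]: t=1:−1/8640 t=2:+1/2304 t=3:−1/8640 = 7/34560
(3j)²=7/429 [(6 3 5; 0 0 0)], sign=-1
Σ_t [4,4]: t=4:+1/34560 = 1/34560
(3j)²=7/429 [(6 3 5; -1 3 -2)], sign=-1
⇒ 4πI² = 343/1287
I = (+1)√(343/1287/(4π)) = 0.14563067
No selection rule forces the value: the integral is nonzero (none).

0.145631 (none)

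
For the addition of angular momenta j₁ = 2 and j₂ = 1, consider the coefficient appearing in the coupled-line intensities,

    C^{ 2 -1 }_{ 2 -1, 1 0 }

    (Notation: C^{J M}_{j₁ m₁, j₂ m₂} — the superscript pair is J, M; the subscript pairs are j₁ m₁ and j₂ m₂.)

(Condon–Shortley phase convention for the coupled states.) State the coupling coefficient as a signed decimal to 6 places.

−√(1/6) ≈ -0.408248

j₁+j₂−J=1  J+j₁−j₂=3  J−j₁+j₂=1  j₁+j₂+J+1=6
(j₁±m₁, j₂±m₂, J±M) = (1,3,1,1,1,3)
P² = 3/2
sum k=0..1:
  [0] +1/6 = 1/6
  [1] −1/2 = -1/2
S = -1/3
C² = P²·S² = 1/6 ; C = -0.408248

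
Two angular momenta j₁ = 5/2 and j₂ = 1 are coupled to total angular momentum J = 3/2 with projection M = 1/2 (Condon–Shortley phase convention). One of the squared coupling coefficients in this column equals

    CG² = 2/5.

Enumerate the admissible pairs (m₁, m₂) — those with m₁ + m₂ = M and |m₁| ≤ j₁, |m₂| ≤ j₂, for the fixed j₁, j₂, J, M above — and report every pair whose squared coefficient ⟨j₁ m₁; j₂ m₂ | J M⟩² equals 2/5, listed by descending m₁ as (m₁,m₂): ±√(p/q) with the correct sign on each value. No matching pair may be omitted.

(3/2,-1): +√(2/5); (1/2,0): −√(2/5)

Admissible pairs with m₁+m₂ = M = 1/2: (-1/2,1), (1/2,0), (3/2,-1)
  (m₁,m₂)=(3/2,-1): CG² = 2/5, CG = +√(2/5)   ← matches the target
  (m₁,m₂)=(1/2,0): CG² = 2/5, CG = −√(2/5)   ← matches the target
  (m₁,m₂)=(-1/2,1): CG² = 1/5, CG = +√(1/5)
Pairs with CG² = 2/5: (3/2,-1): +√(2/5); (1/2,0): −√(2/5)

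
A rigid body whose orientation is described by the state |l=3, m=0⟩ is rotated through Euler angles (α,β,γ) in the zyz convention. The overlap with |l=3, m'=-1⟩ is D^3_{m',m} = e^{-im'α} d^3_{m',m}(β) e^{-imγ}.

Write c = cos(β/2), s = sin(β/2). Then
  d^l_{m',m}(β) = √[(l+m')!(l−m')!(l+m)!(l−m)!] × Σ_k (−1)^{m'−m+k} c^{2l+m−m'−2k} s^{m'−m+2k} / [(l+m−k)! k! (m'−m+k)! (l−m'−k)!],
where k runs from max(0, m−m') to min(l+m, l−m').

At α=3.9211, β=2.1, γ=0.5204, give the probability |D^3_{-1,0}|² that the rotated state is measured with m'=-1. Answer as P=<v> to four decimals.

P=0.0105

Split into d^3_{-1,0}(β=2.1000) × two z-phases.
c=cos(2.100000/2)=0.497571, s=sin(2.100000/2)=0.867423; N=√[2·24·6·6]=41.569219
The bounds max(0,m−m')=1 and min(l+m,l−m')=3 give 3 terms
  k=1: (−1)^0·41.5692/(12)·0.4976^5·0.8674^1 = +0.091643
  k=2: (−1)^1·41.5692/(4)·0.4976^3·0.8674^3 = -0.835546
  k=3: (−1)^2·41.5692/(12)·0.4976^1·0.8674^5 = +0.846449
d^3_{-1,0}(2.1000) = +0.091643 -0.835546 +0.846449 = +0.102546
|D^3_{-1,0}|² = |d^3_{-1,0}(β)|² = (+0.102546)² = 0.010516 (the z-rotation phases have unit modulus)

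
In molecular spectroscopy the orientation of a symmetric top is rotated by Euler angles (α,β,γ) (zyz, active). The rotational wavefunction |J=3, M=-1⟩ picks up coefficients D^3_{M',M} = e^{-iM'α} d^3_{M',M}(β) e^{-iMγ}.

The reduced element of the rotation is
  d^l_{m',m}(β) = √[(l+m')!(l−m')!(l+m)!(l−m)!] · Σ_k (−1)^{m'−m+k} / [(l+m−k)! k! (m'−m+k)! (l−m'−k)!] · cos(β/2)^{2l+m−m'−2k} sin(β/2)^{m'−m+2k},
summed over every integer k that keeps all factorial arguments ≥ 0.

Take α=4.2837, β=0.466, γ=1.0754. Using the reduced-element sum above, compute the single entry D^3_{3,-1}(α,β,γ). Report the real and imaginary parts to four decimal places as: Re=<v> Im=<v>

Re=0.0073 Im=0.0074

Split into d^3_{3,-1}(β=0.4660) × two z-phases.
Half-angle: c=0.972978, s=0.230897. N=√(720·1·2·24)=185.903201
The bounds max(0,m−m')=0 and min(l+m,l−m')=0 give 1 term
  k=0: (−1)^4·185.9032/(48)·0.9730^2·0.2309^4 = +0.010421
d^3_{3,-1}(0.4660) = +0.010421
D = (+0.959738-0.280898i)·(+0.010421)·(+0.475380+0.879780i) = +0.007330+0.007408i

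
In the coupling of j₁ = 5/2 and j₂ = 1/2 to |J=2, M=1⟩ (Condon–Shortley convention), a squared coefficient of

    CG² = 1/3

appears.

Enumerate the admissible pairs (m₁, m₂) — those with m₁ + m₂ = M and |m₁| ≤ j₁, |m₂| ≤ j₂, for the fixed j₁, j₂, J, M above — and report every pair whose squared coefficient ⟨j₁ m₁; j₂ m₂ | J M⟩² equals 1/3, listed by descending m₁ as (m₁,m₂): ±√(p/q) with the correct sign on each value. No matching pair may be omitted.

(1/2,1/2): −√(1/3)

Admissible pairs with m₁+m₂ = M = 1: (1/2,1/2), (3/2,-1/2)
  (m₁,m₂)=(3/2,-1/2): CG² = 2/3, CG = +√(2/3)
  (m₁,m₂)=(1/2,1/2): CG² = 1/3, CG = −√(1/3)   ← matches the target
Pairs with CG² = 1/3: (1/2,1/2): −√(1/3)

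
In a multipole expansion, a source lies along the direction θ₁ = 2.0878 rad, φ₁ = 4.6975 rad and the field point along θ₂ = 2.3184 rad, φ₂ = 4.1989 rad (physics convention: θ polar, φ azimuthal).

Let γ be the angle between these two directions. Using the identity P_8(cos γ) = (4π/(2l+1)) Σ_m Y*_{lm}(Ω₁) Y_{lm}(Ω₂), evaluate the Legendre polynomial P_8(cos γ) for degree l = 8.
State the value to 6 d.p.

-0.408576

Addition theorem: P_8(cos γ) = (4π/17) Σ_m Y*_{lm}(Ω₁) Y_{lm}(Ω₂), m = −8…8:
  term(m=-8) = -0.00480 - 0.00543j   from Y*(Ω₁)=0.16690 - 0.01997j, Y(Ω₂)=-0.02450 - 0.03547j
  term(m=-7) = -0.05744 - 0.02087j   from Y*(Ω₁)=-0.03977 - 0.38022j, Y(Ω₂)=0.06994 - 0.14374j
  term(m=-6) = -0.14866 + 0.02247j   from Y*(Ω₁)=-0.43113 + 0.03862j, Y(Ω₂)=0.34670 - 0.02106j
  term(m=-5) = -0.04874 + 0.03694j   from Y*(Ω₁)=0.00986 + 0.13225j, Y(Ω₂)=0.25047 + 0.38723j
  term(m=-4) = 0.03283 - 0.07281j   from Y*(Ω₁)=-0.28394 + 0.01693j, Y(Ω₂)=-0.13044 + 0.24864j
  term(m=-3) = 0.00349 + 0.04649j   from Y*(Ω₁)=0.01297 + 0.29021j, Y(Ω₂)=0.16040 - 0.00487j
  term(m=-2) = -0.03058 - 0.04733j   from Y*(Ω₁)=-0.14915 + 0.00444j, Y(Ω₂)=0.19537 + 0.32312j
  term(m=-1) = -0.00327 - 0.00178j   from Y*(Ω₁)=0.00480 + 0.32260j, Y(Ω₂)=-0.00567 + 0.01006j
  term(m=+0) = -0.03842 + 0.00000j   from Y*(Ω₁)=-0.10389 + 0.00000j, Y(Ω₂)=0.36979 + 0.00000j
  term(m=+1) = -0.00327 + 0.00178j   from Y*(Ω₁)=-0.00480 + 0.32260j, Y(Ω₂)=0.00567 + 0.01006j
  term(m=+2) = -0.03058 + 0.04733j   from Y*(Ω₁)=-0.14915 - 0.00444j, Y(Ω₂)=0.19537 - 0.32312j
  term(m=+3) = 0.00349 - 0.04649j   from Y*(Ω₁)=-0.01297 + 0.29021j, Y(Ω₂)=-0.16040 - 0.00487j
  term(m=+4) = 0.03283 + 0.07281j   from Y*(Ω₁)=-0.28394 - 0.01693j, Y(Ω₂)=-0.13044 - 0.24864j
  term(m=+5) = -0.04874 - 0.03694j   from Y*(Ω₁)=-0.00986 + 0.13225j, Y(Ω₂)=-0.25047 + 0.38723j
  term(m=+6) = -0.14866 - 0.02247j   from Y*(Ω₁)=-0.43113 - 0.03862j, Y(Ω₂)=0.34670 + 0.02106j
  term(m=+7) = -0.05744 + 0.02087j   from Y*(Ω₁)=0.03977 - 0.38022j, Y(Ω₂)=-0.06994 - 0.14374j
  term(m=+8) = -0.00480 + 0.00543j   from Y*(Ω₁)=0.16690 + 0.01997j, Y(Ω₂)=-0.02450 + 0.03547j
Σ over m = -0.55273 - 0.00000j; ×(4π/17) → -0.40858 - 0.00000j. Real part: -0.408576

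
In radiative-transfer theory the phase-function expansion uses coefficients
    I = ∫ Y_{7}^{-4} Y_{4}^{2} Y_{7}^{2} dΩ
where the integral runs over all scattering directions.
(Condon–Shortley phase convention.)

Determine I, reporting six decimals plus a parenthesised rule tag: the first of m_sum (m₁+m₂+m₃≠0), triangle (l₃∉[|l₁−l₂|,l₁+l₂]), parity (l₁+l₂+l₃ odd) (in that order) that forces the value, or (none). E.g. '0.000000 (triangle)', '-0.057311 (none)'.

Rules hold: Σm=0, L=18 even, 3≤7≤11.
N = 15·9·15 = 2025
Δ = 4!·10!·4!/19! = 1/58198140
Racah Σ t=0..4: t=0:+1/17418240 t=1:−1/622080 t=2:+1/230400 t=3:−1/622080 t=4:+1/17418240 = 1/806400
⇒ 3j(7 4 7; 0 0 0)² = 2268/230945, sgn -1
Racah Σ t=2..4: t=2:+1/34836480 t=3:−1/2903040 t=4:+1/2903040 = 1/34836480
⇒ 3j(7 4 7; -4 2 2)² = 25/117572, sgn -1
4πI² = N·(3j₀)²·(3jₘ)² = 820125/193947611
I = +1·√(0.00422859/4π) = 0.01834395
No selection rule forces the value: the integral is nonzero (none).

0.018344 (none)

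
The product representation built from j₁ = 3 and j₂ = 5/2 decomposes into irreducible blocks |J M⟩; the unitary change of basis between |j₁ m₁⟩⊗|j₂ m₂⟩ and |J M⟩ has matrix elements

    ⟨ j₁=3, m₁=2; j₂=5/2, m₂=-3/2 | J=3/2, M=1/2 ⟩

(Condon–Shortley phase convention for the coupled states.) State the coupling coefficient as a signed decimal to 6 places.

−√(1/21) = -0.218218

triangle: 4!×2!×1!/8! = 48/40320
(j±m)!: 5!×1!×1!×4!×2!×1! = 5760
prefactor² = (2J+1)×Δ×N² = 192/7
  k=0: +1/(0!×4!×1!×1!×1!×0!) = 1/24
  k=1: −1/(1!×3!×0!×0!×2!×1!) = -1/12
Σ = -1/24  ⇒  CG² = 192/7×(-1/24)² = 1/21
CG = −√(1/21) = -0.218218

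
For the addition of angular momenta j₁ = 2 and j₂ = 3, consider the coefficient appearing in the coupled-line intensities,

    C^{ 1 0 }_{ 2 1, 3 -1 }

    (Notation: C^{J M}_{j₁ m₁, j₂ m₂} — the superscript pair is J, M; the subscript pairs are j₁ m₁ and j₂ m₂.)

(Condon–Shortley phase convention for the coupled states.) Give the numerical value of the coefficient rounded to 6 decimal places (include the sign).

j₁+j₂−J=4  J+j₁−j₂=0  J−j₁+j₂=2  j₁+j₂+J+1=7
(j₁±m₁, j₂±m₂, J±M) = (3,1,2,4,1,1)
P² = 288/35
sum k=1..1:
  [1] −1/6 = -1/6
S = -1/6
C² = P²·S² = 8/35 ; C = -0.478091

-0.478091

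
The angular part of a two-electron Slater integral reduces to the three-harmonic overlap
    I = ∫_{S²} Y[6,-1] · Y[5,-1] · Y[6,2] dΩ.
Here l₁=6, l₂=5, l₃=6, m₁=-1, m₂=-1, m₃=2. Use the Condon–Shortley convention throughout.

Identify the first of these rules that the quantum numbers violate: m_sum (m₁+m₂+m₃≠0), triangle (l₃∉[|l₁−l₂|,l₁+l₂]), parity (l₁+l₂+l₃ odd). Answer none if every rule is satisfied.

Σmᵢ = 0  ✓
l₃∈[|l₁−l₂|,l₁+l₂]=[1,11], have l₃=6  ✓
Σlᵢ = 17 ⇒ odd  ✗

parity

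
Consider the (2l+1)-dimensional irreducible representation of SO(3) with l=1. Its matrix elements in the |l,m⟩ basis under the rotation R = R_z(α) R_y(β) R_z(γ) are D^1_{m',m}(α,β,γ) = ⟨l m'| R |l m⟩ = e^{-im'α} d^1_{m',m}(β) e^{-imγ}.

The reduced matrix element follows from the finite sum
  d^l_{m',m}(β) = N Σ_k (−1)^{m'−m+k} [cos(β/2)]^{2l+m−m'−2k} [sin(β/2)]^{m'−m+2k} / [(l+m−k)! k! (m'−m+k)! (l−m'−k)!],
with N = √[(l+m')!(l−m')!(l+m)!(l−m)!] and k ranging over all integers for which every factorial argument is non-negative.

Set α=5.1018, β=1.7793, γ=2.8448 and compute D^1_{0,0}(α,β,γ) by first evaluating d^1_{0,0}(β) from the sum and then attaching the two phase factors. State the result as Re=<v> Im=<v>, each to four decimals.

Split into d^1_{0,0}(β=1.7793) × two z-phases.
Half-angle: c=0.629684, s=0.776851. N=√(1·1·1·1)=1.000000
Admissible k: 0..1 (factorial args all ≥0)
  k=0: (−1)^0·1.0000/(1)·0.6297^2·0.7769^0 = +0.396502
  k=1: (−1)^1·1.0000/(1)·0.6297^0·0.7769^2 = -0.603498
d^1_{0,0}(1.7793) = +0.396502 -0.603498 = -0.206996
Attach z-rotation phases: D = e^{-i(0)(5.1018)}·(-0.206996)·e^{-i(0)(2.8448)} = -0.206996+0.000000i

Re=-0.2070 Im=0.0000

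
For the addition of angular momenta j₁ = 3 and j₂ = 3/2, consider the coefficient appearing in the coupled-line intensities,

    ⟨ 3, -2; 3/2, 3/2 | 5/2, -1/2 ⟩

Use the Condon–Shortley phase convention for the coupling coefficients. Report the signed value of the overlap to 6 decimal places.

+0.654654

√[6·2!4!1!/8! · 1!5!3!0!2!3!] = √(432/7)
  +(−1)^2/∏(2,0,3,1,1,0)! = 1/12  (running 1/12)
⟨..|..⟩ = √(432/7)·(1/12) = +0.654654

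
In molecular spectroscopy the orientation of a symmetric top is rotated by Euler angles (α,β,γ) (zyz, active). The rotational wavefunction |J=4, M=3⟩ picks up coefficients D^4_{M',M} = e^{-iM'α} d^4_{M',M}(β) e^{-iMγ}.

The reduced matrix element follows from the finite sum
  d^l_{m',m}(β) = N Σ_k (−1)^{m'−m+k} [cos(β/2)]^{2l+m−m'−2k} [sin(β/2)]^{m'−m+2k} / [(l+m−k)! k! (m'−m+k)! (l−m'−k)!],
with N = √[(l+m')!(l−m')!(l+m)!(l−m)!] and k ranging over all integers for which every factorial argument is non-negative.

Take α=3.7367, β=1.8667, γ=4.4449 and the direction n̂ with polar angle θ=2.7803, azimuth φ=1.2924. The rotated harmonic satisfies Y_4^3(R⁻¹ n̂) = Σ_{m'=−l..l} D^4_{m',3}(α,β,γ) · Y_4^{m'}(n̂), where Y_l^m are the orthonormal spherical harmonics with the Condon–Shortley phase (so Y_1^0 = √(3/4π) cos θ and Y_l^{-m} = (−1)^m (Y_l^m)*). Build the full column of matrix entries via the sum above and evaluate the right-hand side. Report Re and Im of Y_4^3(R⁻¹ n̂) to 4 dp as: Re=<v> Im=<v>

Need the full column D^4_{m',3} for m'=−4..4 at α=3.7367, β=1.8667, γ=4.4449.
cos(β/2)=0.595145, sin(β/2)=0.803618
d^4_{-4,3}: single k=7 term ⇒ +0.364348;  D = -0.015045+0.364037i
d^4_{-3,3}: k∈[6..7] ⇒ +0.667794 -0.173939 = +0.493854;  D = -0.259731-0.420038i
d^4_{-2,3}: k∈[5..6] ⇒ +0.793054 -0.481987 = +0.311067;  D = +0.283792+0.127376i
d^4_{-1,3}: k∈[4..5] ⇒ +0.692165 -0.757207 = -0.065042;  D = +0.064068-0.011210i
d^4_{0,3}: k∈[3..4] ⇒ +0.458488 -0.835953 = -0.377465;  D = -0.271424+0.262313i
d^4_{1,3}: k∈[2..3] ⇒ +0.227776 -0.692165 = -0.464390;  D = +0.095607-0.454441i
d^4_{2,3}: k∈[1..2] ⇒ +0.079520 -0.434960 = -0.355440;  D = +0.134394+0.329053i
d^4_{3,3}: k∈[0..1] ⇒ +0.015739 -0.200879 = -0.185140;  D = -0.154052-0.102688i
d^4_{4,3}: single k=0 term ⇒ -0.060111;  D = +0.060110-0.000431i
Y_4^{m'}(θ=2.7803,φ=1.2924) and Σ D·Y over m':
  (-0.0150+0.3640i)·(+0.0031+0.0062i)  (-0.2597-0.4200i)·(+0.0383-0.0347i)  (+0.2838+0.1274i)·(-0.1819-0.1132i)  (+0.0641-0.0112i)·(-0.1344+0.4701i)  (-0.2714+0.2623i)·(+0.3754+0.0000i)  (+0.0956-0.4544i)·(+0.1344+0.4701i)  (+0.1344+0.3291i)·(-0.1819+0.1132i)  (-0.1541-0.1027i)·(-0.0383-0.0347i)  (+0.0601-0.0004i)·(+0.0031-0.0062i)
Y_4^3(R⁻¹ n̂) = -0.001958+0.016881i

Re=-0.0020 Im=0.0169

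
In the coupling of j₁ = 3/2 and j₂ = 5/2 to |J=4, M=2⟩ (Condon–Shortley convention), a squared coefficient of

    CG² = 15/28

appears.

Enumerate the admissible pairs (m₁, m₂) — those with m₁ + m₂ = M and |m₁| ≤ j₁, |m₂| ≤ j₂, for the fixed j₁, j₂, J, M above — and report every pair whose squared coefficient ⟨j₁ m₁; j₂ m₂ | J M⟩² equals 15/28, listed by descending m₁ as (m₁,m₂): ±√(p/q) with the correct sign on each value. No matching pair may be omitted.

Admissible pairs with m₁+m₂ = M = 2: (-1/2,5/2), (1/2,3/2), (3/2,1/2)
  (m₁,m₂)=(3/2,1/2): CG² = 5/14, CG = +√(5/14)
  (m₁,m₂)=(1/2,3/2): CG² = 15/28, CG = +√(15/28)   ← matches the target
  (m₁,m₂)=(-1/2,5/2): CG² = 3/28, CG = +√(3/28)
Pairs with CG² = 15/28: (1/2,3/2): +√(15/28)

(1/2,3/2): +√(15/28)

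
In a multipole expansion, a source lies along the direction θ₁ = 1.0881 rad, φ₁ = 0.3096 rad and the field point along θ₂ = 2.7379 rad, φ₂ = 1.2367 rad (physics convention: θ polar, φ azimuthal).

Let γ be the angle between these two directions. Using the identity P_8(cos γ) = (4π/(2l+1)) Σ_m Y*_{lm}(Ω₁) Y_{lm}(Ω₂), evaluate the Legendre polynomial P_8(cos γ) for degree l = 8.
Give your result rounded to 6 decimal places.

Term-by-term m-sum for l=8 (normalisation 4π/17 = 0.739198):
  m=-8: (-0.153689+0.120464i) × (-0.000261+0.000132i) = +0.000024-0.000052i  (running Σ = +0.000024-0.000052i)
  m=-7: (-0.229908+0.338662i) × (+0.001968+0.001901i) = -0.001096+0.000230i  (running Σ = -0.001072+0.000178i)
  m=-6: (-0.114761+0.389105i) × (+0.006792-0.014664i) = +0.004926+0.004326i  (running Σ = +0.003854+0.004504i)
  m=-5: (+0.001087+0.047685i) × (-0.067404-0.006742i) = +0.000248-0.003222i  (running Σ = +0.004102+0.001282i)
  m=-4: (-0.107658-0.311866i) × (+0.047707+0.199778i) = +0.057168-0.036386i  (running Σ = +0.061270-0.035104i)
  m=-3: (-0.133513-0.178577i) × (+0.365359-0.233415i) = -0.090463-0.034081i  (running Σ = -0.029192-0.069184i)
  m=-2: (+0.185894+0.132487i) × (-0.434686-0.343105i) = -0.035349-0.121372i  (running Σ = -0.064541-0.190556i)
  m=-1: (+0.260684+0.083389i) × (-0.065201+0.187841i) = -0.032661+0.043530i  (running Σ = -0.097202-0.147026i)
  m=0: (-0.191276-0.000000i) × (-0.436318+0.000000i) = +0.083457+0.000000i  (running Σ = -0.013745-0.147026i)
  m=1: (-0.260684+0.083389i) × (+0.065201+0.187841i) = -0.032661-0.043530i  (running Σ = -0.046405-0.190556i)
  m=2: (+0.185894-0.132487i) × (-0.434686+0.343105i) = -0.035349+0.121372i  (running Σ = -0.081754-0.069184i)
  m=3: (+0.133513-0.178577i) × (-0.365359-0.233415i) = -0.090463+0.034081i  (running Σ = -0.172217-0.035104i)
  m=4: (-0.107658+0.311866i) × (+0.047707-0.199778i) = +0.057168+0.036386i  (running Σ = -0.115049+0.001282i)
  m=5: (-0.001087+0.047685i) × (+0.067404-0.006742i) = +0.000248+0.003222i  (running Σ = -0.114800+0.004504i)
  m=6: (-0.114761-0.389105i) × (+0.006792+0.014664i) = +0.004926-0.004326i  (running Σ = -0.109874+0.000178i)
  m=7: (+0.229908+0.338662i) × (-0.001968+0.001901i) = -0.001096-0.000230i  (running Σ = -0.110970-0.000052i)
  m=8: (-0.153689-0.120464i) × (-0.000261-0.000132i) = +0.000024+0.000052i  (running Σ = -0.110946+0.000000i)
Total Σ_m = -0.110946+0.000000i. Multiply by 0.739198: -0.082011+0.000000i. P_8(cos γ) = -0.082011

-0.082011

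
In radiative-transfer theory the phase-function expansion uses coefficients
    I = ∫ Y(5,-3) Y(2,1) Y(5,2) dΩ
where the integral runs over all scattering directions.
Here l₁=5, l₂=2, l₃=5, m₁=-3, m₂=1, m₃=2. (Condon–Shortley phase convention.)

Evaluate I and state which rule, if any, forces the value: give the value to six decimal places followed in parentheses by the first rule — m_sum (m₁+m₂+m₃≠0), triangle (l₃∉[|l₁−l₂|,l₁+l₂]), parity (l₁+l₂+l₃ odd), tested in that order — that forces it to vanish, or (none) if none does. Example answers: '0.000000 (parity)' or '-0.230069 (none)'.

m-sum 0 ✓  L=12 even ✓  3≤5≤7 ✓
Π(2lᵢ+1) = 11×5×11 = 605
triangle coeff Δ(5,2,5) = 1/38610
Σ_t [0,2]: t=0:+1/2880 t=1:−1/576 t=2:+1/2880 = -1/960
(3j)²=10/429 [(5 2 5; 0 0 0)], sign=+1
Σ_t [1,2]: t=1:−1/10080 t=2:+1/2880 = 1/4032
(3j)²=10/429 [(5 2 5; -3 1 2)], sign=-1
⇒ 4πI² = 500/1521
I = (-1)√(500/1521/(4π)) = -0.16173926
No selection rule forces the value: the integral is nonzero (none).

-0.161739 (none)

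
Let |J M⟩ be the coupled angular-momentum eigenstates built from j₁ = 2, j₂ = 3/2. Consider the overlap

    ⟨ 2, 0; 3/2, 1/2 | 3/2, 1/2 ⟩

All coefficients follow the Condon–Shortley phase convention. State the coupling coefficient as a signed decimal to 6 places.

√[4·2!2!1!/6! · 2!2!2!1!2!1!] = √(16/45)
  +(−1)^1/∏(1,1,1,1,1,0)! = -1  (running -1)
  +(−1)^2/∏(2,0,0,0,2,1)! = 1/4  (running -3/4)
⟨..|..⟩ = √(16/45)·(-3/4) = -0.447214

−√(1/5) = -0.447214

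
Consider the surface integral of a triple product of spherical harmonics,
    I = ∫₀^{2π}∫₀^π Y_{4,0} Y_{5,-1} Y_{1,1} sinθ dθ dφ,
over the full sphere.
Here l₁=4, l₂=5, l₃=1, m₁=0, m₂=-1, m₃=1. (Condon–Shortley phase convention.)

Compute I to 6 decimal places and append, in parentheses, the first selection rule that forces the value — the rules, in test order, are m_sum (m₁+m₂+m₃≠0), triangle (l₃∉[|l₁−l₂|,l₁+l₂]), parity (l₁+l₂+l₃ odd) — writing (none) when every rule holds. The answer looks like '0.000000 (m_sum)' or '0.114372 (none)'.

m-sum 0 ✓  L=10 even ✓  1≤1≤9 ✓
Π(2lᵢ+1) = 9×11×3 = 297
triangle coeff Δ(4,5,1) = 1/495
Σ_t [4,4]: t=4:+1/576 = 1/576
(3j)²=5/99 [(4 5 1; 0 0 0)], sign=-1
Σ_t [4,4]: t=4:+1/1152 = 1/1152
(3j)²=1/33 [(4 5 1; 0 -1 1)], sign=+1
⇒ 4πI² = 5/11
I = (-1)√(5/11/(4π)) = -0.19018827
No selection rule forces the value: the integral is nonzero (none).

-0.190188 (none)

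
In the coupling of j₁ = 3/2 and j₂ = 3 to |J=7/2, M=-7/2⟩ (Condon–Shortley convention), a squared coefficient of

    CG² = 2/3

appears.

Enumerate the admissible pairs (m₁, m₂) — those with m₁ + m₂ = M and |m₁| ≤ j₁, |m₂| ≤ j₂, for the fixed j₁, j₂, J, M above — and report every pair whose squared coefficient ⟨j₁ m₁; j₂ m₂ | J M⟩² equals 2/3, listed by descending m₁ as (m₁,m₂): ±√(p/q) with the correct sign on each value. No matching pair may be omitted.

(-1/2,-3): +√(2/3)

Admissible pairs with m₁+m₂ = M = -7/2: (-3/2,-2), (-1/2,-3)
  (m₁,m₂)=(-1/2,-3): CG² = 2/3, CG = +√(2/3)   ← matches the target
  (m₁,m₂)=(-3/2,-2): CG² = 1/3, CG = −√(1/3)
Pairs with CG² = 2/3: (-1/2,-3): +√(2/3)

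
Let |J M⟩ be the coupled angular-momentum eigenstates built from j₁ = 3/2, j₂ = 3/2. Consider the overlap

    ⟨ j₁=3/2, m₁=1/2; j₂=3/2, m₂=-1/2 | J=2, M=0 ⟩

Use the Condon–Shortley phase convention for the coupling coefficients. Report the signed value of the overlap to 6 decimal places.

√[5·1!2!2!/6! · 2!1!1!2!2!2!] = √(4/9)
  +(−1)^0/∏(0,1,1,1,1,1)! = 1  (running 1)
  +(−1)^1/∏(1,0,0,0,2,2)! = -1/4  (running 3/4)
⟨..|..⟩ = √(4/9)·(3/4) = +0.500000

+√(1/4) ≈ +0.500000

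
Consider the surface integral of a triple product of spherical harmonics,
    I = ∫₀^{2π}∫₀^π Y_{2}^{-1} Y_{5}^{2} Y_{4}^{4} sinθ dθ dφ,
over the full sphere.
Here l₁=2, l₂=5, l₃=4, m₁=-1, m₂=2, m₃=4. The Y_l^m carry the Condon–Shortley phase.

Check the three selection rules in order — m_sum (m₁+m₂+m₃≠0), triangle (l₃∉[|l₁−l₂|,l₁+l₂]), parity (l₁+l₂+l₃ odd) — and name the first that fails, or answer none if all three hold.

m_sum

azimuthal sum: -1 + 2 + 4 = 5  ✗
3 ≤ 4 ≤ 7 (triangle on l)
L = 2 + 5 + 4 = 11 (odd)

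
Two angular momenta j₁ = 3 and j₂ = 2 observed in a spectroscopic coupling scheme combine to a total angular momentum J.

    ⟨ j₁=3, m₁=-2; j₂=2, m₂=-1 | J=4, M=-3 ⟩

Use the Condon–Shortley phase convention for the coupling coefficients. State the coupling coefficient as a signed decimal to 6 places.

√[9·1!5!3!/10! · 1!5!1!3!1!7!] = √(6480)
  +(−1)^0/∏(0,1,5,1,0,2)! = 1/240  (running 1/240)
  +(−1)^1/∏(1,0,4,0,1,3)! = -1/144  (running -1/360)
⟨..|..⟩ = √(6480)·(-1/360) = -0.223607

−√(1/20) ≈ -0.223607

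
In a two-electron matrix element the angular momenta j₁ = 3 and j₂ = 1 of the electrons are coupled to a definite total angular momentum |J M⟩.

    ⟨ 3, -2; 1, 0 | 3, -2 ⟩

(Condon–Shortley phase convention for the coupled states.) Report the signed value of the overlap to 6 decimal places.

√[7·1!5!1!/8! · 1!5!1!1!1!5!] = √(300)
  +(−1)^0/∏(0,1,5,1,0,0)! = 1/120  (running 1/120)
  +(−1)^1/∏(1,0,4,0,1,1)! = -1/24  (running -1/30)
⟨..|..⟩ = √(300)·(-1/30) = -0.577350

−√(1/3) ≈ -0.577350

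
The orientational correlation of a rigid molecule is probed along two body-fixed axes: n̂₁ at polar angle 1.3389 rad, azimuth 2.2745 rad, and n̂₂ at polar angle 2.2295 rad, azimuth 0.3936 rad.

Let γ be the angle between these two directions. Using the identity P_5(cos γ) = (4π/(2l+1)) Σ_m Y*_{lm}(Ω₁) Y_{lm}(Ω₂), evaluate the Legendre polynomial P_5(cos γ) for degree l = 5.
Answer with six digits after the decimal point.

-0.299549

Expand P_5 via completeness: Σ_{m} conj(Y_{5,m}) at Ω₁ times Y_{5,m} at Ω₂ —
  m=-5: (+0.149158-0.376803i) × (-0.055523-0.132354i) = -0.058153+0.001179i  (running Σ = -0.058153+0.001179i)
  m=-4: (-0.286609+0.097140i) × (+0.001266+0.351312i) = -0.034489-0.100566i  (running Σ = -0.092642-0.099387i)
  m=-3: (-0.143472-0.086063i) × (+0.154268-0.375302i) = -0.054433+0.040569i  (running Σ = -0.147075-0.058818i)
  m=-2: (+0.050501+0.306332i) × (-0.056763+0.056968i) = -0.020318-0.014511i  (running Σ = -0.167393-0.073329i)
  m=-1: (-0.064364+0.075843i) × (-0.303489+0.126030i) = +0.009975-0.031129i  (running Σ = -0.157418-0.104459i)
  m=0: (+0.308517-0.000000i) × (+0.170572+0.000000i) = +0.052624+0.000000i  (running Σ = -0.104793-0.104459i)
  m=1: (+0.064364+0.075843i) × (+0.303489+0.126030i) = +0.009975+0.031129i  (running Σ = -0.094818-0.073329i)
  m=2: (+0.050501-0.306332i) × (-0.056763-0.056968i) = -0.020318+0.014511i  (running Σ = -0.115136-0.058818i)
  m=3: (+0.143472-0.086063i) × (-0.154268-0.375302i) = -0.054433-0.040569i  (running Σ = -0.169568-0.099387i)
  m=4: (-0.286609-0.097140i) × (+0.001266-0.351312i) = -0.034489+0.100566i  (running Σ = -0.204058+0.001179i)
  m=5: (-0.149158-0.376803i) × (+0.055523-0.132354i) = -0.058153-0.001179i  (running Σ = -0.262211-0.000000i)
Accumulated sum -0.262211-0.000000i; after 4π/(2l+1) scaling, -0.299549-0.000000i ⇒ P_5 = -0.299549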